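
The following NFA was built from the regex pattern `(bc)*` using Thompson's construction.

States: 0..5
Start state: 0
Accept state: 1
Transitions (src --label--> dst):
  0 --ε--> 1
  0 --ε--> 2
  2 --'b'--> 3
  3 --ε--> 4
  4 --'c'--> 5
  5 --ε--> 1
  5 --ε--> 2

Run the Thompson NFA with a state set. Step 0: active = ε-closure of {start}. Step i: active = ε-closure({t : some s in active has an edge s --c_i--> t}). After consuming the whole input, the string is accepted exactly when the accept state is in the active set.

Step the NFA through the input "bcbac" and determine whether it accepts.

start: ε-closure({0}) = {0,1,2}
'b' @ 1: {3,4}
'c' @ 2: {1,2,5}  (accept∈set)
'b' @ 3: {3,4}
'a' @ 4: {}  — state set empty
rest 'c' ignored (set empty)
final: {}; accept 1 not in set

Answer: REJECT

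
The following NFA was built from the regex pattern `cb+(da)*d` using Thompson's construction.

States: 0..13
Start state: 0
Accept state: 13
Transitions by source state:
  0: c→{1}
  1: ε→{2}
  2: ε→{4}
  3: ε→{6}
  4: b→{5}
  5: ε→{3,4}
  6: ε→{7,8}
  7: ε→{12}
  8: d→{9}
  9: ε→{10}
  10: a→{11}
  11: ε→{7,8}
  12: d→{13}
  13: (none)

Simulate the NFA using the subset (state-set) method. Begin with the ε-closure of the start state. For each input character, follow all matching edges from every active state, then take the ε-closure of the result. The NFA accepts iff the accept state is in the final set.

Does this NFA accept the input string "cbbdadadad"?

start: ε-closure({0}) = {0}
'c' @ 1: {1,2,4}
'b' @ 2: {3,4,5,6,7,8,12}
'b' @ 3: {3,4,5,6,7,8,12}
'd' @ 4: {9,10,13}  (accept∈set)
'a' @ 5: {7,8,11,12}
'd' @ 6: {9,10,13}  (accept∈set)
'a' @ 7: {7,8,11,12}
'd' @ 8: {9,10,13}  (accept∈set)
'a' @ 9: {7,8,11,12}
'd' @ 10: {9,10,13}  (accept∈set)
final: {9,10,13}; accept 13 in set

Answer: ACCEPT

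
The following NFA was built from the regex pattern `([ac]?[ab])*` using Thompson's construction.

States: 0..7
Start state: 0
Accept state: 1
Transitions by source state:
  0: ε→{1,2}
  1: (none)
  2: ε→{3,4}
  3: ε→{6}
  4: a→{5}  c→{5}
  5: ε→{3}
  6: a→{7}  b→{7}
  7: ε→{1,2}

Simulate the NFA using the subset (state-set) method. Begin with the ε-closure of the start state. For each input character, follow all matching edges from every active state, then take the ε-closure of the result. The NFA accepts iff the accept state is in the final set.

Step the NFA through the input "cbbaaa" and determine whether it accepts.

initial (ε-close {0}): {0,1,2,3,4,6}
'c' @ 1: {3,5,6}
'b' @ 2: {1,2,3,4,6,7}  (accept∈set)
'b' @ 3: {1,2,3,4,6,7}  (accept∈set)
'a' @ 4: {1,2,3,4,5,6,7}  (accept∈set)
'a' @ 5: {1,2,3,4,5,6,7}  (accept∈set)
'a' @ 6: {1,2,3,4,5,6,7}  (accept∈set)
after full input: {1,2,3,4,5,6,7}  (accept=1 in)

Answer: ACCEPT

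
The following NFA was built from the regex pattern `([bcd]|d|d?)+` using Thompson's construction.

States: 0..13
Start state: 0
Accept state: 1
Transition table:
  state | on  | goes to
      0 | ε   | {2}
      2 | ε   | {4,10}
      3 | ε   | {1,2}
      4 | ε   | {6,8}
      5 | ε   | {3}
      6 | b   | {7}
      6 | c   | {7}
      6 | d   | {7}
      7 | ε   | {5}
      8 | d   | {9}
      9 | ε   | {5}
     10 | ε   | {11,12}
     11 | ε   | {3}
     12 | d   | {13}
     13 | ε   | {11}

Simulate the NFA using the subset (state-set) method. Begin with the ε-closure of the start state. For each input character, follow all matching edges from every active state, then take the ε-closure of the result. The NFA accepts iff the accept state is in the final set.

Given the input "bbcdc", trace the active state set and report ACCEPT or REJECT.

Answer: ACCEPT

Trace:
start: ε-closure({0}) = {0,1,2,3,4,6,8,10,11,12}
'b' @ 1: {1,2,3,4,5,6,7,8,10,11,12}  (accept∈set)
'b' @ 2: {1,2,3,4,5,6,7,8,10,11,12}  (accept∈set)
'c' @ 3: {1,2,3,4,5,6,7,8,10,11,12}  (accept∈set)
'd' @ 4: {1,2,3,4,5,6,7,8,9,10,11,12,13}  (accept∈set)
'c' @ 5: {1,2,3,4,5,6,7,8,10,11,12}  (accept∈set)
end set {1,2,3,4,5,6,7,8,10,11,12} — state 1 in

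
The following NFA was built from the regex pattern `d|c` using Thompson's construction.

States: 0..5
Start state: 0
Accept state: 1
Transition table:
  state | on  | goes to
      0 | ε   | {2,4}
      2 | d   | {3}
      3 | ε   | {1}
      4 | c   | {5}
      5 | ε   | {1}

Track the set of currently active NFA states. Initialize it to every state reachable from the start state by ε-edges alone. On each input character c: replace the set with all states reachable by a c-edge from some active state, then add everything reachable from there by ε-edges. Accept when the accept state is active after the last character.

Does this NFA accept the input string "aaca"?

Answer: REJECT

Trace:
S₀ = ε-closure({0}) = {0,2,4}
'a' @ 1: {}  — no active states
rest 'aca' ignored (set empty)
final: {}; accept 1 not in set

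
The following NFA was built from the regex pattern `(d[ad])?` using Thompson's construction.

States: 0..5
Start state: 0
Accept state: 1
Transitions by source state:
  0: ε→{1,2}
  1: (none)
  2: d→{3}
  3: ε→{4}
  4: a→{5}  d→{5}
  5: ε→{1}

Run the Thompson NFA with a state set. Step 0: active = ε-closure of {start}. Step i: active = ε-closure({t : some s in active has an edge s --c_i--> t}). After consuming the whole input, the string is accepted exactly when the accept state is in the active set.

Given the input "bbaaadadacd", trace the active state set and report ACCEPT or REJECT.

Answer: REJECT

Trace:
start: ε-closure({0}) = {0,1,2}
'b' @ 1: {}  — state set empty
rest 'baaadadacd' ignored (set empty)
end set {} — state 1 not in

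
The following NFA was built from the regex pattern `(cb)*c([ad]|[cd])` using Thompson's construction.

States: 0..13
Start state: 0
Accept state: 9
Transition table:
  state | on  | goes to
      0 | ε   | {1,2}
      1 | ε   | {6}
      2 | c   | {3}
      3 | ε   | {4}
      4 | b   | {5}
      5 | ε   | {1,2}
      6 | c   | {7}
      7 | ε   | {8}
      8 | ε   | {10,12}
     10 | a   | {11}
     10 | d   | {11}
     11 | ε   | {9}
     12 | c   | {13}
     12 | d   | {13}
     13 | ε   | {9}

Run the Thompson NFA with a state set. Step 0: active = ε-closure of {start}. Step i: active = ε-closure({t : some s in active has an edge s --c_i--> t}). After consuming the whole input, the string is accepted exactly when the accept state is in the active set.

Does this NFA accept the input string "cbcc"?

initial (ε-close {0}): {0,1,2,6}
'c' @ 1: {3,4,7,8,10,12}
'b' @ 2: {1,2,5,6}
'c' @ 3: {3,4,7,8,10,12}
'c' @ 4: {9,13}  ✓accept
after full input: {9,13}  (accept=9 in)

Answer: ACCEPT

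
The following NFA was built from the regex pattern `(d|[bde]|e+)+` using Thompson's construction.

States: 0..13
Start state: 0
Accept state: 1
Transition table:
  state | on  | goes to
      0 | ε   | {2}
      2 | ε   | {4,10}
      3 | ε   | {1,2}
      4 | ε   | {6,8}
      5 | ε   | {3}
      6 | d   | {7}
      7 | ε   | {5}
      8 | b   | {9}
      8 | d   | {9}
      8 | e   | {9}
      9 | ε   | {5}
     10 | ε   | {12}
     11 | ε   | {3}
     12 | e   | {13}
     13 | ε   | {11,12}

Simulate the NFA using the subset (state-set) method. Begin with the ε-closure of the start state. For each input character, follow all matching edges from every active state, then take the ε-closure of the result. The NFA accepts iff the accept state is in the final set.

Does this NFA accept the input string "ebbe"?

start: ε-closure({0}) = {0,2,4,6,8,10,12}
'e' @ 1: {1,2,3,4,5,6,8,9,10,11,12,13}  [accepting]
'b' @ 2: {1,2,3,4,5,6,8,9,10,12}  [accepting]
'b' @ 3: {1,2,3,4,5,6,8,9,10,12}  [accepting]
'e' @ 4: {1,2,3,4,5,6,8,9,10,11,12,13}  [accepting]
final: {1,2,3,4,5,6,8,9,10,11,12,13}; accept 1 in set

Answer: ACCEPT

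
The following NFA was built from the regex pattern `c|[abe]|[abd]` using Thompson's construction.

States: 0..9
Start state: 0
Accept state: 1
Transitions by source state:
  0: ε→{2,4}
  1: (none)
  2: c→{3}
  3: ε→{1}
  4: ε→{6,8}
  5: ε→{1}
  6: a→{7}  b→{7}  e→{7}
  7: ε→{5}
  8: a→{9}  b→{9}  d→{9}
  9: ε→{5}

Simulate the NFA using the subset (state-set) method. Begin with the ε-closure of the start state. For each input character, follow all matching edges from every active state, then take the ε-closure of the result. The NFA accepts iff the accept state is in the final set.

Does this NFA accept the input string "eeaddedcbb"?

Answer: REJECT

Steps:
start: ε-closure({0}) = {0,2,4,6,8}
'e' @ 1: {1,5,7}  (accept∈set)
'e' @ 2: {}  — no active states
rest 'addedcbb' ignored (set empty)
end set {} — state 1 not in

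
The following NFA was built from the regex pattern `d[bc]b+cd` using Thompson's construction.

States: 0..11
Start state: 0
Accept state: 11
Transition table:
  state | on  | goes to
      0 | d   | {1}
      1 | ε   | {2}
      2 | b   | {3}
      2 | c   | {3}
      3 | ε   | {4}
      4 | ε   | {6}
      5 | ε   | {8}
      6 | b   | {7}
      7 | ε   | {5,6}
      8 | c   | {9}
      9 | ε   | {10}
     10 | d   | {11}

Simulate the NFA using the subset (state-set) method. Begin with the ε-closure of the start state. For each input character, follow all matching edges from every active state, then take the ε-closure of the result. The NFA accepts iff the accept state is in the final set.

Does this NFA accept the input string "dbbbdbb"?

S₀ = ε-closure({0}) = {0}
'd' @ 1: {1,2}
'b' @ 2: {3,4,6}
'b' @ 3: {5,6,7,8}
'b' @ 4: {5,6,7,8}
'd' @ 5: {}  — state set empty
rest 'bb' ignored (set empty)
end set {} — state 11 not in

Answer: REJECT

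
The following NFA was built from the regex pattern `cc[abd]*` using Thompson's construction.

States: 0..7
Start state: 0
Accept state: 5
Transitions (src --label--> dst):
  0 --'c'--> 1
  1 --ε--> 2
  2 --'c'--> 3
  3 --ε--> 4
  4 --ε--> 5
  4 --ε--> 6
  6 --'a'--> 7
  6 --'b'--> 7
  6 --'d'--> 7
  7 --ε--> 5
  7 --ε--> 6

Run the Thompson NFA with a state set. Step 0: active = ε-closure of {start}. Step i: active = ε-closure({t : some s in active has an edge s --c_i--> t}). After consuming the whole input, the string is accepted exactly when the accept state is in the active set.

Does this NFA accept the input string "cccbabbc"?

start: ε-closure({0}) = {0}
'c' @ 1: {1,2}
'c' @ 2: {3,4,5,6}  [accepting]
'c' @ 3: {}  — no active states
rest 'babbc' ignored (set empty)
final: {}; accept 5 not in set

Answer: REJECT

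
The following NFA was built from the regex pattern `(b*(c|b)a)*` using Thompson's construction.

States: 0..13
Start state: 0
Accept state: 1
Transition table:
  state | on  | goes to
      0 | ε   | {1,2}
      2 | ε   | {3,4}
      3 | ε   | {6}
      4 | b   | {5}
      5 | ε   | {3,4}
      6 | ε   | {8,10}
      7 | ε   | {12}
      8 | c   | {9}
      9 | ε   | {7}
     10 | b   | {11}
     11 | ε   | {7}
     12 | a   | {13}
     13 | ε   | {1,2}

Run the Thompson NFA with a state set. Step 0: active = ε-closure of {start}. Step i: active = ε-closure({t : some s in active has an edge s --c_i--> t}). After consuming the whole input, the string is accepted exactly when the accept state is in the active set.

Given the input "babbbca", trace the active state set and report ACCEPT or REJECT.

Answer: ACCEPT

Trace:
S₀ = ε-closure({0}) = {0,1,2,3,4,6,8,10}
'b' @ 1: {3,4,5,6,7,8,10,11,12}
'a' @ 2: {1,2,3,4,6,8,10,13}  ✓accept
'b' @ 3: {3,4,5,6,7,8,10,11,12}
'b' @ 4: {3,4,5,6,7,8,10,11,12}
'b' @ 5: {3,4,5,6,7,8,10,11,12}
'c' @ 6: {7,9,12}
'a' @ 7: {1,2,3,4,6,8,10,13}  ✓accept
final: {1,2,3,4,6,8,10,13}; accept 1 in set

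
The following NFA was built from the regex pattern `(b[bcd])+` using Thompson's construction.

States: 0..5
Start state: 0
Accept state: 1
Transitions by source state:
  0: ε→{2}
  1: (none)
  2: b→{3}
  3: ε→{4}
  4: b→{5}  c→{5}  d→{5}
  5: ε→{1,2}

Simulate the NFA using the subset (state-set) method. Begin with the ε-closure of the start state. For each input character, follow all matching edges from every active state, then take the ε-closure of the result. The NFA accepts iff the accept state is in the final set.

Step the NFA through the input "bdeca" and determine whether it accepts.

Answer: REJECT

Steps:
initial (ε-close {0}): {0,2}
'b' @ 1: {3,4}
'd' @ 2: {1,2,5}  (accept∈set)
'e' @ 3: {}  — state set empty
rest 'ca' ignored (set empty)
end set {} — state 1 not in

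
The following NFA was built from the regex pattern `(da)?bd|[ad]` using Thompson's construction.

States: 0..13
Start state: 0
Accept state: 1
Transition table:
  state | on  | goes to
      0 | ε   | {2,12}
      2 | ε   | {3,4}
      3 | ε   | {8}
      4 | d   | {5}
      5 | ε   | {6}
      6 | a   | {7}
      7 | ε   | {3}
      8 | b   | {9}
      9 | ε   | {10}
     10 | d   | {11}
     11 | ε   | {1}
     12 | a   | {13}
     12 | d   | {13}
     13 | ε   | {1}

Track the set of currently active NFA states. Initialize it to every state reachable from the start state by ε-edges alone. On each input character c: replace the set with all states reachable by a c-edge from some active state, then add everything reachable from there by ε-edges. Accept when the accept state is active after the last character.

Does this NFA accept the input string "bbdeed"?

S₀ = ε-closure({0}) = {0,2,3,4,8,12}
'b' @ 1: {9,10}
'b' @ 2: {}  — dead — no transitions
rest 'deed' ignored (set empty)
after full input: {}  (accept=1 not in)

Answer: REJECT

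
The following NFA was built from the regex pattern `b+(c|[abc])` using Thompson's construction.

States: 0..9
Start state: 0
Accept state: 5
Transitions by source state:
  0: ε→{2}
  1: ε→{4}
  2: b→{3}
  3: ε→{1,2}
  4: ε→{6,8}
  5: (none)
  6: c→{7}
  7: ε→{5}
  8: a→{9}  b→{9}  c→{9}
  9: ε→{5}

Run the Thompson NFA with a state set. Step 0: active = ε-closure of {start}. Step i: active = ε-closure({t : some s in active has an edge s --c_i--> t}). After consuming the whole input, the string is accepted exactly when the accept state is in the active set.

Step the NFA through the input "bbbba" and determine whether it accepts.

S₀ = ε-closure({0}) = {0,2}
'b' @ 1: {1,2,3,4,6,8}
'b' @ 2: {1,2,3,4,5,6,8,9}  ✓accept
'b' @ 3: {1,2,3,4,5,6,8,9}  ✓accept
'b' @ 4: {1,2,3,4,5,6,8,9}  ✓accept
'a' @ 5: {5,9}  ✓accept
final: {5,9}; accept 5 in set

Answer: ACCEPT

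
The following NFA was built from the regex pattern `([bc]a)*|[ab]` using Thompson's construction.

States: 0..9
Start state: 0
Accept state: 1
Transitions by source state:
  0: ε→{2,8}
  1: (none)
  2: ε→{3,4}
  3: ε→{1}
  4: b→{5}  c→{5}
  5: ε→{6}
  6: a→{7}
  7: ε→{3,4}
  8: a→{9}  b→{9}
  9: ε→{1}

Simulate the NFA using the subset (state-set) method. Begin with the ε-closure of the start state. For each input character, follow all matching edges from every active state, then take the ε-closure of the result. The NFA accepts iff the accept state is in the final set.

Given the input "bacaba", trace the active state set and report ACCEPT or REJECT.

Answer: ACCEPT

Steps:
start: ε-closure({0}) = {0,1,2,3,4,8}
'b' @ 1: {1,5,6,9}  [accepting]
'a' @ 2: {1,3,4,7}  [accepting]
'c' @ 3: {5,6}
'a' @ 4: {1,3,4,7}  [accepting]
'b' @ 5: {5,6}
'a' @ 6: {1,3,4,7}  [accepting]
after full input: {1,3,4,7}  (accept=1 in)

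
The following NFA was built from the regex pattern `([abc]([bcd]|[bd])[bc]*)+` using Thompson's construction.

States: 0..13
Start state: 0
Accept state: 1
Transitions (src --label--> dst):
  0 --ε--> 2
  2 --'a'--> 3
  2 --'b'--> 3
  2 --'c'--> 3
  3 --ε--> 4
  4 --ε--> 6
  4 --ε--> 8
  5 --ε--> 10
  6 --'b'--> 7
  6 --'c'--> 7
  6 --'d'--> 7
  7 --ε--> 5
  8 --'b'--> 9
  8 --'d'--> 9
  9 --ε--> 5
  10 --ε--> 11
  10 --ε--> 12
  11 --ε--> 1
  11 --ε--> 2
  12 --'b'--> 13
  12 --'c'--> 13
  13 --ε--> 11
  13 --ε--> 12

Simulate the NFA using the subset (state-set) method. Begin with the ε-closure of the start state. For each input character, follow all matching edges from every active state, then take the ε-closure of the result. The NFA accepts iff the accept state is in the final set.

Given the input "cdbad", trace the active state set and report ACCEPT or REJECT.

Answer: ACCEPT

Steps:
start: ε-closure({0}) = {0,2}
'c' @ 1: {3,4,6,8}
'd' @ 2: {1,2,5,7,9,10,11,12}  (accept∈set)
'b' @ 3: {1,2,3,4,6,8,11,12,13}  (accept∈set)
'a' @ 4: {3,4,6,8}
'd' @ 5: {1,2,5,7,9,10,11,12}  (accept∈set)
final: {1,2,5,7,9,10,11,12}; accept 1 in set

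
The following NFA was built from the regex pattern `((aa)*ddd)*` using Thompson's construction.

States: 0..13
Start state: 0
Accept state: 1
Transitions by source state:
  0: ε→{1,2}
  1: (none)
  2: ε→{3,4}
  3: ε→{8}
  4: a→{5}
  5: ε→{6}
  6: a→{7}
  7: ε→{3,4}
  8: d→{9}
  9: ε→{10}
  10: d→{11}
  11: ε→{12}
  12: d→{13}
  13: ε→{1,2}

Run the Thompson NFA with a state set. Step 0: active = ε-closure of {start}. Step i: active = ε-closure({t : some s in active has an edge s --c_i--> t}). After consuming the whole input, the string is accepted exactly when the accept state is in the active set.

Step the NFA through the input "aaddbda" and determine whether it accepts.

start: ε-closure({0}) = {0,1,2,3,4,8}
'a' @ 1: {5,6}
'a' @ 2: {3,4,7,8}
'd' @ 3: {9,10}
'd' @ 4: {11,12}
'b' @ 5: {}  — state set empty
rest 'da' ignored (set empty)
after full input: {}  (accept=1 not in)

Answer: REJECT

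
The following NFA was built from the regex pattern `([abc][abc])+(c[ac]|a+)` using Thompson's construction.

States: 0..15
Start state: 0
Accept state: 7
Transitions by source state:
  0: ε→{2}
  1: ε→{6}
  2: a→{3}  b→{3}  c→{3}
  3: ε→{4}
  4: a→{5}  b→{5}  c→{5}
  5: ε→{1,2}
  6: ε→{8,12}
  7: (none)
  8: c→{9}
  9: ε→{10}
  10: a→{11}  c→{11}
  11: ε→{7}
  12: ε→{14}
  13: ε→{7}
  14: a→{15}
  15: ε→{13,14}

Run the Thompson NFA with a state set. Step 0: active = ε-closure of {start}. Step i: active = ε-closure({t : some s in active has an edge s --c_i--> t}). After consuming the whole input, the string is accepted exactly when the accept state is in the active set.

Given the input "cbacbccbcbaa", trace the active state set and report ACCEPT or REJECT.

initial (ε-close {0}): {0,2}
'c' @ 1: {3,4}
'b' @ 2: {1,2,5,6,8,12,14}
'a' @ 3: {3,4,7,13,14,15}  (accept∈set)
'c' @ 4: {1,2,5,6,8,12,14}
'b' @ 5: {3,4}
'c' @ 6: {1,2,5,6,8,12,14}
'c' @ 7: {3,4,9,10}
'b' @ 8: {1,2,5,6,8,12,14}
'c' @ 9: {3,4,9,10}
'b' @ 10: {1,2,5,6,8,12,14}
'a' @ 11: {3,4,7,13,14,15}  (accept∈set)
'a' @ 12: {1,2,5,6,7,8,12,13,14,15}  (accept∈set)
final: {1,2,5,6,7,8,12,13,14,15}; accept 7 in set

Answer: ACCEPT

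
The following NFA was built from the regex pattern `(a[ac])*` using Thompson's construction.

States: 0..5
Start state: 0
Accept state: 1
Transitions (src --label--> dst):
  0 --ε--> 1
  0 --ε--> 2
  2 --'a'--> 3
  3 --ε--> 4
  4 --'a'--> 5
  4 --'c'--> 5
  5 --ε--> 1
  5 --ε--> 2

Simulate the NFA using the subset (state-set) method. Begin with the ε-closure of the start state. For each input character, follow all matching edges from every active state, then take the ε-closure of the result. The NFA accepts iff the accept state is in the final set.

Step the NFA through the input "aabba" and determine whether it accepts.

start: ε-closure({0}) = {0,1,2}
'a' @ 1: {3,4}
'a' @ 2: {1,2,5}  [accepting]
'b' @ 3: {}  — dead — no transitions
rest 'ba' ignored (set empty)
end set {} — state 1 not in

Answer: REJECT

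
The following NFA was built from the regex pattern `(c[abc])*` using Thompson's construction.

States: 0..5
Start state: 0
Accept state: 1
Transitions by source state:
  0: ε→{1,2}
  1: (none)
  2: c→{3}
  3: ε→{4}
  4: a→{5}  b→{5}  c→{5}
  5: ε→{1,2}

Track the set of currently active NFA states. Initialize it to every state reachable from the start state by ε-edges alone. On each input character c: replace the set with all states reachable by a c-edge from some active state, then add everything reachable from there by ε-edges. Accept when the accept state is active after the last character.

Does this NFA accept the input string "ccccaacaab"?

Answer: REJECT

Trace:
S₀ = ε-closure({0}) = {0,1,2}
'c' @ 1: {3,4}
'c' @ 2: {1,2,5}  (accept∈set)
'c' @ 3: {3,4}
'c' @ 4: {1,2,5}  (accept∈set)
'a' @ 5: {}  — dead — no transitions
rest 'acaab' ignored (set empty)
after full input: {}  (accept=1 not in)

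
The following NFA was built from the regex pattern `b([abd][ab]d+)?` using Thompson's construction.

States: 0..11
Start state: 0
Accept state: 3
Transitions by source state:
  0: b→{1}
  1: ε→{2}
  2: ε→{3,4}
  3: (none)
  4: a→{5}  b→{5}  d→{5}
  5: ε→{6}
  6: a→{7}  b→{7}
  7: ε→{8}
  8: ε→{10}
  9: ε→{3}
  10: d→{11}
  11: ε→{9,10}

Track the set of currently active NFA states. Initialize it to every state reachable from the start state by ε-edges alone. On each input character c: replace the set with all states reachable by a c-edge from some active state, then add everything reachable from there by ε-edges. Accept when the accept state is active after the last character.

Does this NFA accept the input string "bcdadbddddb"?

initial (ε-close {0}): {0}
'b' @ 1: {1,2,3,4}  ✓accept
'c' @ 2: {}  — state set empty
rest 'dadbddddb' ignored (set empty)
final: {}; accept 3 not in set

Answer: REJECT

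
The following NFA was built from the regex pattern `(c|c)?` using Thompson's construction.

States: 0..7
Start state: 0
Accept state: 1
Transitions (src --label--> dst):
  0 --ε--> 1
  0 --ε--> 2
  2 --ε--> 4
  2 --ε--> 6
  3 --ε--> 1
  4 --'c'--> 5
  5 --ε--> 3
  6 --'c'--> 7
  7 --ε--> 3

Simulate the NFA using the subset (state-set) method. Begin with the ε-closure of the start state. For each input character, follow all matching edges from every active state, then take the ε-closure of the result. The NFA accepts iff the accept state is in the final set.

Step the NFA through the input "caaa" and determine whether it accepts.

S₀ = ε-closure({0}) = {0,1,2,4,6}
'c' @ 1: {1,3,5,7}  (accept∈set)
'a' @ 2: {}  — no active states
rest 'aa' ignored (set empty)
end set {} — state 1 not in

Answer: REJECT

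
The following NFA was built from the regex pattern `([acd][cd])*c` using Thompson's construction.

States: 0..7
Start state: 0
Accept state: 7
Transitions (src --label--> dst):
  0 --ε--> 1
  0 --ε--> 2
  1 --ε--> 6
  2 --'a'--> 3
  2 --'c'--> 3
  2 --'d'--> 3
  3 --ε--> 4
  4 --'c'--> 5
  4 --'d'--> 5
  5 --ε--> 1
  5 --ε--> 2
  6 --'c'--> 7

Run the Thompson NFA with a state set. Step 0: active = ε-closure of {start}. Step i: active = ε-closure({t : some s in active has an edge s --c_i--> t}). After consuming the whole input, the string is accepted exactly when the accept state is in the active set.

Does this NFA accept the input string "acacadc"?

Answer: ACCEPT

Derivation:
initial (ε-close {0}): {0,1,2,6}
'a' @ 1: {3,4}
'c' @ 2: {1,2,5,6}
'a' @ 3: {3,4}
'c' @ 4: {1,2,5,6}
'a' @ 5: {3,4}
'd' @ 6: {1,2,5,6}
'c' @ 7: {3,4,7}  ✓accept
final: {3,4,7}; accept 7 in set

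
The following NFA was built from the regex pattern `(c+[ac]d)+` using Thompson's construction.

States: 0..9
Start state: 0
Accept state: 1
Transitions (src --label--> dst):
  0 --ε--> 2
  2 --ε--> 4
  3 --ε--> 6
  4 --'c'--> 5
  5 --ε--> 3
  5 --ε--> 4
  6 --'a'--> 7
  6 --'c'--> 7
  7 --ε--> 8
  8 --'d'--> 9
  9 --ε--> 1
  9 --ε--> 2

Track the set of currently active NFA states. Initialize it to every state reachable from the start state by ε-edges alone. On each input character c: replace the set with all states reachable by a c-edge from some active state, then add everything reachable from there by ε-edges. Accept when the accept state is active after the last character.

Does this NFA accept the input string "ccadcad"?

start: ε-closure({0}) = {0,2,4}
'c' @ 1: {3,4,5,6}
'c' @ 2: {3,4,5,6,7,8}
'a' @ 3: {7,8}
'd' @ 4: {1,2,4,9}  (accept∈set)
'c' @ 5: {3,4,5,6}
'a' @ 6: {7,8}
'd' @ 7: {1,2,4,9}  (accept∈set)
final: {1,2,4,9}; accept 1 in set

Answer: ACCEPT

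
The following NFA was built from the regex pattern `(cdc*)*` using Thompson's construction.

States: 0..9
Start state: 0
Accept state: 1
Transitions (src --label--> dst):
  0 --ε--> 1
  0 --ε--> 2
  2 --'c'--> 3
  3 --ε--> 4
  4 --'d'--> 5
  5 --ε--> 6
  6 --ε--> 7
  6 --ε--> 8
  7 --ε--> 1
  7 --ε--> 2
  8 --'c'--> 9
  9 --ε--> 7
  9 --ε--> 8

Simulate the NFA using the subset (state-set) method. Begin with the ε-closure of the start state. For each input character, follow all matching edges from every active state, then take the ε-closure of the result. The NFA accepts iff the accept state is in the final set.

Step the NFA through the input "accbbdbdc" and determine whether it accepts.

start: ε-closure({0}) = {0,1,2}
'a' @ 1: {}  — no active states
rest 'ccbbdbdc' ignored (set empty)
end set {} — state 1 not in

Answer: REJECT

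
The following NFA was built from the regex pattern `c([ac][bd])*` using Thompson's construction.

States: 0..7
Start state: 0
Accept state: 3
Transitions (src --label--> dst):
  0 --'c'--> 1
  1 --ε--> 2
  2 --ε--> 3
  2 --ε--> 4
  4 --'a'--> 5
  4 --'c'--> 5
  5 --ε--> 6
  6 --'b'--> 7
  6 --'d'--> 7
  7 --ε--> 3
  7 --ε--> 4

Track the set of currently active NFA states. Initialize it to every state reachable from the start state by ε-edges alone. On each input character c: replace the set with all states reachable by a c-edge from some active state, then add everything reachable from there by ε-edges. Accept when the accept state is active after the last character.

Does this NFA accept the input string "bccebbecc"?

Answer: REJECT

Derivation:
initial (ε-close {0}): {0}
'b' @ 1: {}  — dead — no transitions
rest 'ccebbecc' ignored (set empty)
final: {}; accept 3 not in set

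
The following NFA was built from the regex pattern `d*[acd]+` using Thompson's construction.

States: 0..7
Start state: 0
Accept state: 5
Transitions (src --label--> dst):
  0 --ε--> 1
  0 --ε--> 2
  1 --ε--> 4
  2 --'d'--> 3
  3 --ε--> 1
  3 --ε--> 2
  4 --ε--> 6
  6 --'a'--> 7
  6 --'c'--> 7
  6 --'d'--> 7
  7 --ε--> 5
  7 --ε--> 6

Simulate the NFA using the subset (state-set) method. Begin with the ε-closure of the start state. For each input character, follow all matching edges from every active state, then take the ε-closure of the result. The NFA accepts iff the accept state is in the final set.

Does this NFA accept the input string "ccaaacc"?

S₀ = ε-closure({0}) = {0,1,2,4,6}
'c' @ 1: {5,6,7}  ✓accept
'c' @ 2: {5,6,7}  ✓accept
'a' @ 3: {5,6,7}  ✓accept
'a' @ 4: {5,6,7}  ✓accept
'a' @ 5: {5,6,7}  ✓accept
'c' @ 6: {5,6,7}  ✓accept
'c' @ 7: {5,6,7}  ✓accept
end set {5,6,7} — state 5 in

Answer: ACCEPT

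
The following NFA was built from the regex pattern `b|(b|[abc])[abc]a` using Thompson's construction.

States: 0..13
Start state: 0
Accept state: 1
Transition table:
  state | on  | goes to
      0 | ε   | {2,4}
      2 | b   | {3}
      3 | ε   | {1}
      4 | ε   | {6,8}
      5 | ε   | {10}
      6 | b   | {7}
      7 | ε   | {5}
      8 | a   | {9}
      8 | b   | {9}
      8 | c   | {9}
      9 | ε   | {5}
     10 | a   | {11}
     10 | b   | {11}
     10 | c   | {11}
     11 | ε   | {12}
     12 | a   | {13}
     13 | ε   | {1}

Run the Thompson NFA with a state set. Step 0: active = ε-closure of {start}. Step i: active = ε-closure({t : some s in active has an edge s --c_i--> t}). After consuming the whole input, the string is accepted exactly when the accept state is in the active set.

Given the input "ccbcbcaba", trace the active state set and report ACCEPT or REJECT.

Answer: REJECT

Trace:
initial (ε-close {0}): {0,2,4,6,8}
'c' @ 1: {5,9,10}
'c' @ 2: {11,12}
'b' @ 3: {}  — state set empty
rest 'cbcaba' ignored (set empty)
end set {} — state 1 not in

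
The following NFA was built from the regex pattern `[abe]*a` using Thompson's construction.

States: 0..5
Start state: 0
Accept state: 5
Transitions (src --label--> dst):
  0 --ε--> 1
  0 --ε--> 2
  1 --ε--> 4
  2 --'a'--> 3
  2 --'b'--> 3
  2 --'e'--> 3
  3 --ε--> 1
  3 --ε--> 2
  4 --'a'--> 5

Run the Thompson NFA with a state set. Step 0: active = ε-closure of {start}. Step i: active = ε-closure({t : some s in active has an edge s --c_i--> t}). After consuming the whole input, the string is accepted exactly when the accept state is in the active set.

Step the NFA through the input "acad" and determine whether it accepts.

Answer: REJECT

Trace:
initial (ε-close {0}): {0,1,2,4}
'a' @ 1: {1,2,3,4,5}  (accept∈set)
'c' @ 2: {}  — dead — no transitions
rest 'ad' ignored (set empty)
final: {}; accept 5 not in set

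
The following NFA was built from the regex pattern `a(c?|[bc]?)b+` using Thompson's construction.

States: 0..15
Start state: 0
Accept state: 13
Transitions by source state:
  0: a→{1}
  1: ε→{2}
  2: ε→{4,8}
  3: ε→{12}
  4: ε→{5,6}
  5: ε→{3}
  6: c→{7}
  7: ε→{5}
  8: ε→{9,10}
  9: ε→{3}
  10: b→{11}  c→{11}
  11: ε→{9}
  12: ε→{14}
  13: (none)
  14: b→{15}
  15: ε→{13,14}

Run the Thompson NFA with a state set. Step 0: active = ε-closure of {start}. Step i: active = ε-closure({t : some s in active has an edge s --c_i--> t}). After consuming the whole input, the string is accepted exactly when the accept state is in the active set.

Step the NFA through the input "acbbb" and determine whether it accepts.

start: ε-closure({0}) = {0}
'a' @ 1: {1,2,3,4,5,6,8,9,10,12,14}
'c' @ 2: {3,5,7,9,11,12,14}
'b' @ 3: {13,14,15}  (accept∈set)
'b' @ 4: {13,14,15}  (accept∈set)
'b' @ 5: {13,14,15}  (accept∈set)
final: {13,14,15}; accept 13 in set

Answer: ACCEPT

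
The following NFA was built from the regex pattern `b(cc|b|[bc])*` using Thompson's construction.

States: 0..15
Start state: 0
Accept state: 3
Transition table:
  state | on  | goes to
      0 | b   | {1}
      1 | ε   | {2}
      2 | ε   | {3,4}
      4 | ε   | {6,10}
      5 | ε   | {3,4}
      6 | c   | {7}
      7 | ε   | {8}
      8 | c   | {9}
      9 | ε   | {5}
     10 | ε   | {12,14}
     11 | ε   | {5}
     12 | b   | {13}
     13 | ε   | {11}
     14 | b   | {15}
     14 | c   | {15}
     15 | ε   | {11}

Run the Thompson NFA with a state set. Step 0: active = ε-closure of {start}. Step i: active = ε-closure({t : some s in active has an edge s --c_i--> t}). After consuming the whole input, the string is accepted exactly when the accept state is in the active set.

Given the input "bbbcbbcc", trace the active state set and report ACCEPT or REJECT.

S₀ = ε-closure({0}) = {0}
'b' @ 1: {1,2,3,4,6,10,12,14}  [accepting]
'b' @ 2: {3,4,5,6,10,11,12,13,14,15}  [accepting]
'b' @ 3: {3,4,5,6,10,11,12,13,14,15}  [accepting]
'c' @ 4: {3,4,5,6,7,8,10,11,12,14,15}  [accepting]
'b' @ 5: {3,4,5,6,10,11,12,13,14,15}  [accepting]
'b' @ 6: {3,4,5,6,10,11,12,13,14,15}  [accepting]
'c' @ 7: {3,4,5,6,7,8,10,11,12,14,15}  [accepting]
'c' @ 8: {3,4,5,6,7,8,9,10,11,12,14,15}  [accepting]
after full input: {3,4,5,6,7,8,9,10,11,12,14,15}  (accept=3 in)

Answer: ACCEPT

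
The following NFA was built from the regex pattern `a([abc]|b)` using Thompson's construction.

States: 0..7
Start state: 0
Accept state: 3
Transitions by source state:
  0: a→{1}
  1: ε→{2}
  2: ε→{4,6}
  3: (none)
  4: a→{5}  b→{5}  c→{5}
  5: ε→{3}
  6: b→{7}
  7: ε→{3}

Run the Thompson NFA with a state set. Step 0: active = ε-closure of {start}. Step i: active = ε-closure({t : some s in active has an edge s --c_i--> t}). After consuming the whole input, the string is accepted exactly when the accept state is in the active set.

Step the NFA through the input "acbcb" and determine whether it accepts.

start: ε-closure({0}) = {0}
'a' @ 1: {1,2,4,6}
'c' @ 2: {3,5}  [accepting]
'b' @ 3: {}  — no active states
rest 'cb' ignored (set empty)
final: {}; accept 3 not in set

Answer: REJECT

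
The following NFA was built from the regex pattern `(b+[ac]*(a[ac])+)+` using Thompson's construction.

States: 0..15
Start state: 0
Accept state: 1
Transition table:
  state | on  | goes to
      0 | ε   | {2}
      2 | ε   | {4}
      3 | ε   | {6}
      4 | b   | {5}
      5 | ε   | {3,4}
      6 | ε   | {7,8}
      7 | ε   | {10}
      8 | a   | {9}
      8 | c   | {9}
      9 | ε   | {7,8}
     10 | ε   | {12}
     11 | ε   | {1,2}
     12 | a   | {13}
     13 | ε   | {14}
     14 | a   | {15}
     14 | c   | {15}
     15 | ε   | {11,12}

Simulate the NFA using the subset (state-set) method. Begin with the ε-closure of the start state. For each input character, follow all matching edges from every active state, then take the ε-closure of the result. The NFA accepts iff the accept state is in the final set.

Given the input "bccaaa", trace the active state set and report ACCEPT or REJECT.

Answer: ACCEPT

Derivation:
start: ε-closure({0}) = {0,2,4}
'b' @ 1: {3,4,5,6,7,8,10,12}
'c' @ 2: {7,8,9,10,12}
'c' @ 3: {7,8,9,10,12}
'a' @ 4: {7,8,9,10,12,13,14}
'a' @ 5: {1,2,4,7,8,9,10,11,12,13,14,15}  [accepting]
'a' @ 6: {1,2,4,7,8,9,10,11,12,13,14,15}  [accepting]
after full input: {1,2,4,7,8,9,10,11,12,13,14,15}  (accept=1 in)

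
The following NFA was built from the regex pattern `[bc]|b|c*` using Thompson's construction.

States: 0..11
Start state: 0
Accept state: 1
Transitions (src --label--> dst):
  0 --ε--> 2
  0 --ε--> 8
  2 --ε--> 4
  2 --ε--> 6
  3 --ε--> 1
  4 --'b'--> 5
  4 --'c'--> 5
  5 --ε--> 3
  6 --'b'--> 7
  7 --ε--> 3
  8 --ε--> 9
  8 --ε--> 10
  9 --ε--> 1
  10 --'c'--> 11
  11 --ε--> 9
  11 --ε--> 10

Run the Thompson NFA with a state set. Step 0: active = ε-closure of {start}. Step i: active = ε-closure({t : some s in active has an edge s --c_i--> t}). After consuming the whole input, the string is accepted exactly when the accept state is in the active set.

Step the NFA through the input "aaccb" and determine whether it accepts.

start: ε-closure({0}) = {0,1,2,4,6,8,9,10}
'a' @ 1: {}  — dead — no transitions
rest 'accb' ignored (set empty)
after full input: {}  (accept=1 not in)

Answer: REJECT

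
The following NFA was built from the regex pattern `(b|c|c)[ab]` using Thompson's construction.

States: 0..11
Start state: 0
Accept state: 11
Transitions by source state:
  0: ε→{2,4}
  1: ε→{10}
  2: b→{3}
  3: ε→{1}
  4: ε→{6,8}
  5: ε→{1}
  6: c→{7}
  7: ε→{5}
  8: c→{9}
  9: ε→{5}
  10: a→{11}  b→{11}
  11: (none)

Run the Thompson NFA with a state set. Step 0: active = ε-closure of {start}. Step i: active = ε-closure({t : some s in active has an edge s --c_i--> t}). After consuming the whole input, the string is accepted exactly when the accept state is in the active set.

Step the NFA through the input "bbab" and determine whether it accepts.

initial (ε-close {0}): {0,2,4,6,8}
'b' @ 1: {1,3,10}
'b' @ 2: {11}  (accept∈set)
'a' @ 3: {}  — state set empty
rest 'b' ignored (set empty)
final: {}; accept 11 not in set

Answer: REJECT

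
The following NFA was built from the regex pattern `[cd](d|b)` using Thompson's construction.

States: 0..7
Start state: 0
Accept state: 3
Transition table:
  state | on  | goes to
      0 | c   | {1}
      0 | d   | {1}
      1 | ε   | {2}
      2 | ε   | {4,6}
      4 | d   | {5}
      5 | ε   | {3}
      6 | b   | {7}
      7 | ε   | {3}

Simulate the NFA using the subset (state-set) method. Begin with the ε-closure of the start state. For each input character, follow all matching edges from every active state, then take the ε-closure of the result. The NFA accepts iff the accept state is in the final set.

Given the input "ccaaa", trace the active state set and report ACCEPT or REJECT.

start: ε-closure({0}) = {0}
'c' @ 1: {1,2,4,6}
'c' @ 2: {}  — no active states
rest 'aaa' ignored (set empty)
end set {} — state 3 not in

Answer: REJECT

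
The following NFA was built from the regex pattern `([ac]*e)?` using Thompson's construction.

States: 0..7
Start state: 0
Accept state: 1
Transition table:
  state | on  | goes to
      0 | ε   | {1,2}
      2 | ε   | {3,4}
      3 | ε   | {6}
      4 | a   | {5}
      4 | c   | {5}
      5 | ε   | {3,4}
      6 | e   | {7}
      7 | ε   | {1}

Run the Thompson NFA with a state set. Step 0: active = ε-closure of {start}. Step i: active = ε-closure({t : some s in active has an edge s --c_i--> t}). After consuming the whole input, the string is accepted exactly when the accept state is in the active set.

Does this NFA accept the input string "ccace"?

Answer: ACCEPT

Trace:
initial (ε-close {0}): {0,1,2,3,4,6}
'c' @ 1: {3,4,5,6}
'c' @ 2: {3,4,5,6}
'a' @ 3: {3,4,5,6}
'c' @ 4: {3,4,5,6}
'e' @ 5: {1,7}  (accept∈set)
final: {1,7}; accept 1 in set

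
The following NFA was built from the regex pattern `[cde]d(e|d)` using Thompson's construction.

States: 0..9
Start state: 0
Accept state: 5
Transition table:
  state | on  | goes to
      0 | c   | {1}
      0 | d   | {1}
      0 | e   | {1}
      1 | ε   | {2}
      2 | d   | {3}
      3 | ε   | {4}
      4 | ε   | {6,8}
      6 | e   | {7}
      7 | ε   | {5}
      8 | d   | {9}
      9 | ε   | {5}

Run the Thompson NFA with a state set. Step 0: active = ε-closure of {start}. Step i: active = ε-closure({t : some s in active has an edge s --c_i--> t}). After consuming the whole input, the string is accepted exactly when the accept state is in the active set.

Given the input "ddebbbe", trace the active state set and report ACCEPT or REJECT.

S₀ = ε-closure({0}) = {0}
'd' @ 1: {1,2}
'd' @ 2: {3,4,6,8}
'e' @ 3: {5,7}  (accept∈set)
'b' @ 4: {}  — dead — no transitions
rest 'bbe' ignored (set empty)
final: {}; accept 5 not in set

Answer: REJECT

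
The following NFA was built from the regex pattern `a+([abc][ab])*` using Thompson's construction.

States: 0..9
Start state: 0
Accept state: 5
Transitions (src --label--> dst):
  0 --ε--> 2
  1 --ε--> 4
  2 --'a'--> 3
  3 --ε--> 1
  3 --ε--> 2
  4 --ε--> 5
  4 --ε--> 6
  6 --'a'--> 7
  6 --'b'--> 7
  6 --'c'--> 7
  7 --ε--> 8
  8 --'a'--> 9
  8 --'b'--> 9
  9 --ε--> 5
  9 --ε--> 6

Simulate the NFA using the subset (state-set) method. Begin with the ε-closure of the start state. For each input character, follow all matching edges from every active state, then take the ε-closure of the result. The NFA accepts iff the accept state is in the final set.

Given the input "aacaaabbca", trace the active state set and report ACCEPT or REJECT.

Answer: ACCEPT

Steps:
start: ε-closure({0}) = {0,2}
'a' @ 1: {1,2,3,4,5,6}  [accepting]
'a' @ 2: {1,2,3,4,5,6,7,8}  [accepting]
'c' @ 3: {7,8}
'a' @ 4: {5,6,9}  [accepting]
'a' @ 5: {7,8}
'a' @ 6: {5,6,9}  [accepting]
'b' @ 7: {7,8}
'b' @ 8: {5,6,9}  [accepting]
'c' @ 9: {7,8}
'a' @ 10: {5,6,9}  [accepting]
after full input: {5,6,9}  (accept=5 in)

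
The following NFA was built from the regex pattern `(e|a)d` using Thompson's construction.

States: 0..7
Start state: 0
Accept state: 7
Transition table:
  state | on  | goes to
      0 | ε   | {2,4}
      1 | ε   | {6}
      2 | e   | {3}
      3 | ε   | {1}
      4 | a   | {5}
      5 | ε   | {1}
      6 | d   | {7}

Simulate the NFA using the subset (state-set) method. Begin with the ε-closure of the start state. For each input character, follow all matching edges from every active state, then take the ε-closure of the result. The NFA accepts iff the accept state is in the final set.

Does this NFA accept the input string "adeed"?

start: ε-closure({0}) = {0,2,4}
'a' @ 1: {1,5,6}
'd' @ 2: {7}  [accepting]
'e' @ 3: {}  — dead — no transitions
rest 'ed' ignored (set empty)
final: {}; accept 7 not in set

Answer: REJECT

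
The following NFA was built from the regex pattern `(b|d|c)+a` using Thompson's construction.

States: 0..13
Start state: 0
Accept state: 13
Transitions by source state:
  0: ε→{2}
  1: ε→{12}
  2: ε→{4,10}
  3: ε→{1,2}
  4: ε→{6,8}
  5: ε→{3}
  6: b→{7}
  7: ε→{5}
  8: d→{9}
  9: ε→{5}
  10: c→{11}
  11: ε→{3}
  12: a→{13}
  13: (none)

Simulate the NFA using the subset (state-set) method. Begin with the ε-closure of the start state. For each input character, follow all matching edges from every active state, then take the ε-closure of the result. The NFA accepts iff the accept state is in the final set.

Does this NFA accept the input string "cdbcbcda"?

start: ε-closure({0}) = {0,2,4,6,8,10}
'c' @ 1: {1,2,3,4,6,8,10,11,12}
'd' @ 2: {1,2,3,4,5,6,8,9,10,12}
'b' @ 3: {1,2,3,4,5,6,7,8,10,12}
'c' @ 4: {1,2,3,4,6,8,10,11,12}
'b' @ 5: {1,2,3,4,5,6,7,8,10,12}
'c' @ 6: {1,2,3,4,6,8,10,11,12}
'd' @ 7: {1,2,3,4,5,6,8,9,10,12}
'a' @ 8: {13}  ✓accept
after full input: {13}  (accept=13 in)

Answer: ACCEPT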